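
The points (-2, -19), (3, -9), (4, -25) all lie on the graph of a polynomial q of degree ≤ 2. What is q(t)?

q(t) = -3t^2 + 5t + 3

Using the Lagrange interpolation formula with nodes -2, 3, 4:
  L_0(t) = (t - 3)(t - 4) / 30
  L_1(t) = (t + 2)(t - 4) / -5
  L_2(t) = (t + 2)(t - 3) / 6
Then q(t) = -19·L_0(t) - 9·L_1(t) - 25·L_2(t).
Expanding and collecting terms gives q(t) = -3t² + 5t + 3.
Check: q(-2) = -19. ✓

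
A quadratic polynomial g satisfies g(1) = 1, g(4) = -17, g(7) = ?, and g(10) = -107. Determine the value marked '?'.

-53

On equispaced nodes a degree-2 polynomial has vanishing third forward difference, so
  - g(1) + 3·g(4) - 3·g(7) + g(10) = 0.
Substituting the known values and solving for g(7):
  -3·g(7) = 159
  g(7) = -53.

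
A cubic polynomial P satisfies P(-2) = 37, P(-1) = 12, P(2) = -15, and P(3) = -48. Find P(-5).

328

Using the Lagrange interpolation formula with nodes -2, -1, 2, 3:
  L_0(x) = (x + 1)(x - 2)(x - 3) / -20
  L_1(x) = (x + 2)(x - 2)(x - 3) / 12
  L_2(x) = (x + 2)(x + 1)(x - 3) / -12
  L_3(x) = (x + 2)(x + 1)(x - 2) / 20
Then P(x) = 37·L_0(x) + 12·L_1(x) - 15·L_2(x) - 48·L_3(x).
Expanding and collecting terms gives P(x) = -2x^3 + 2x^2 - 5x + 3.
Evaluating at x = -5: P(-5) = 328.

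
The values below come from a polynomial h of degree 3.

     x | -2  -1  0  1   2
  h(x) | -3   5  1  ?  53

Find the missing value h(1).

On equispaced nodes a degree-3 polynomial has vanishing fourth forward difference, so
  h(-2) - 4·h(-1) + 6·h(0) - 4·h(1) + h(2) = 0.
Substituting the known values and solving for h(1):
  -4·h(1) = -36
  h(1) = 9.

9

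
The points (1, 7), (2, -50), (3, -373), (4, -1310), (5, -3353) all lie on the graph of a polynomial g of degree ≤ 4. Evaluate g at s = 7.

Forward differences of the values at s = 1, 2, 3, 4, 5:
  g  : 7  -50  -373  -1310  -3353
  Δ  : -57  -323  -937  -2043
  Δ^2: -266  -614  -1106
  Δ^3: -348  -492
  Δ^4: -144
The fourth differences are constant, confirming degree 4.
Interpolating (Newton forward form) and evaluating at s = 7 gives g(7) = -13445.

-13445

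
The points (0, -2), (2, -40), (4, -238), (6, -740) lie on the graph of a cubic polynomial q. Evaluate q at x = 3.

Write q(x) = ax^3 + bx^2 + cx + d. Substituting each data point gives a linear system:
  d = -2
  8a + 4b + 2c + d = -40
  64a + 16b + 4c + d = -238
  216a + 36b + 6c + d = -740
Solving the system yields a = -3, b = -2, c = -3, d = -2.
So q(x) = -3x^3 - 2x^2 - 3x - 2.
Then q(3) = -110.

-110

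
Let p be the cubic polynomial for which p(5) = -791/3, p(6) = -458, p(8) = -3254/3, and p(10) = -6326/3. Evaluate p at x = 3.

-53

Using the Lagrange interpolation formula with nodes 5, 6, 8, 10:
  L_0(x) = (x - 6)(x - 8)(x - 10) / -15
  L_1(x) = (x - 5)(x - 8)(x - 10) / 8
  L_2(x) = (x - 5)(x - 6)(x - 10) / -12
  L_3(x) = (x - 5)(x - 6)(x - 8) / 40
Then p(x) = -791/3·L_0(x) - 458·L_1(x) - 3254/3·L_2(x) - 6326/3·L_3(x).
Expanding and collecting terms gives p(x) = -2x^3 - (5/3)x^2 + 6x - 2.
Evaluating at x = 3: p(3) = -53.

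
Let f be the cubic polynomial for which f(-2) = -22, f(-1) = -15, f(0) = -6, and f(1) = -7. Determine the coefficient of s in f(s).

6

Write f(s) = as^3 + bs^2 + cs + d. Substituting each data point gives a linear system:
  -8a + 4b - 2c + d = -22
  -a + b - c + d = -15
  d = -6
  a + b + c + d = -7
Solving the system yields a = -2, b = -5, c = 6, d = -6.
So f(s) = -2s³ - 5s² + 6s - 6.
The coefficient of s is 6.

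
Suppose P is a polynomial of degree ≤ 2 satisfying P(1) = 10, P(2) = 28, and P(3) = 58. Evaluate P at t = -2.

Write P(t) = at^2 + bt + c. Substituting each data point gives a linear system:
  a + b + c = 10
  4a + 2b + c = 28
  9a + 3b + c = 58
Solving the system yields a = 6, b = 0, c = 4.
So P(t) = 6t^2 + 4.
Then P(-2) = 28.

28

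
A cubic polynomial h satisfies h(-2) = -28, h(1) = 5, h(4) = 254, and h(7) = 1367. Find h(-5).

Forward differences of the values at x = -2, 1, 4, 7:
  h  : -28  5  254  1367
  Δ  : 33  249  1113
  Δ^2: 216  864
  Δ^3: 648
The third differences are constant, confirming degree 3.
Interpolating (Newton forward form) and evaluating at x = -5 gives h(-5) = -493.

-493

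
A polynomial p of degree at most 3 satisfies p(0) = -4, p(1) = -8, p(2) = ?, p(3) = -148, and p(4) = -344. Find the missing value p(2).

-46

The 4 known points determine the degree-3 polynomial uniquely.
Write p(x) = ax^3 + bx^2 + cx + d. Substituting each data point gives a linear system:
  d = -4
  a + b + c + d = -8
  27a + 9b + 3c + d = -148
  64a + 16b + 4c + d = -344
Solving the system yields a = -5, b = -2, c = 3, d = -4.
So p(x) = -5x^3 - 2x^2 + 3x - 4.
Then p(2) = -46.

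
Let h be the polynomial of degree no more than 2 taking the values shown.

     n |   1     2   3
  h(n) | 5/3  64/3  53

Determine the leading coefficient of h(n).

6

Write h(n) = an^2 + bn + c. Substituting each data point gives a linear system:
  a + b + c = 5/3
  4a + 2b + c = 64/3
  9a + 3b + c = 53
Solving the system yields a = 6, b = 5/3, c = -6.
So h(n) = 6n² + (5/3)n - 6.
The leading coefficient is 6.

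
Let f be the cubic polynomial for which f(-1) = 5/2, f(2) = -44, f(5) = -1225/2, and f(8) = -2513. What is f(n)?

Write f(n) = an^3 + bn^2 + cn + d. Substituting each data point gives a linear system:
  -a + b - c + d = 5/2
  8a + 4b + 2c + d = -44
  125a + 25b + 5c + d = -1225/2
  512a + 64b + 8c + d = -2513
Solving the system yields a = -5, b = 1, c = -3/2, d = -5.
So f(n) = -5n³ + n² - (3/2)n - 5.
Check: f(8) = -2513. ✓

f(n) = -5n^3 + n^2 - (3/2)n - 5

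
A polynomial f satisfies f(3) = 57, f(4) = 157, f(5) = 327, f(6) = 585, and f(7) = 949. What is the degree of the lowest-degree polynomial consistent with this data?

3

Forward differences of the values at t = 3, 4, 5, 6, 7:
  f  : 57  157  327  585  949
  Δ  : 100  170  258  364
  Δ^2: 70  88  106
  Δ^3: 18  18
  Δ^4: 0
The third differences are constant (18) and nonzero, while all higher differences vanish, so the minimal degree is 3.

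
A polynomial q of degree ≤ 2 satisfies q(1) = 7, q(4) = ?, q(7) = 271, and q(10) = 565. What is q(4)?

The 3 known points determine the degree-2 polynomial uniquely.
Write q(u) = au^2 + bu + c. Substituting each data point gives a linear system:
  a + b + c = 7
  49a + 7b + c = 271
  100a + 10b + c = 565
Solving the system yields a = 6, b = -4, c = 5.
So q(u) = 6u^2 - 4u + 5.
Then q(4) = 85.

85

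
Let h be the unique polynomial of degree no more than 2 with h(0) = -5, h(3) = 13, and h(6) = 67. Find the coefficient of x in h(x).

0

Write h(x) = ax^2 + bx + c. Substituting each data point gives a linear system:
  c = -5
  9a + 3b + c = 13
  36a + 6b + c = 67
Solving the system yields a = 2, b = 0, c = -5.
So h(x) = 2x^2 - 5.
The coefficient of x is 0.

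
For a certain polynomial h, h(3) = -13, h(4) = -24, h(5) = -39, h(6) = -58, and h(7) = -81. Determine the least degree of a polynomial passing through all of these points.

Forward differences of the values at t = 3, 4, 5, 6, 7:
  h  : -13  -24  -39  -58  -81
  Δ  : -11  -15  -19  -23
  Δ^2: -4  -4  -4
  Δ^3: 0  0
  Δ^4: 0
The second differences are constant (-4) and nonzero, while all higher differences vanish, so the minimal degree is 2.

2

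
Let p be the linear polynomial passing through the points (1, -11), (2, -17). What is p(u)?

p(u) = -6u - 5

Write p(u) = au + b. Substituting each data point gives a linear system:
  a + b = -11
  2a + b = -17
Solving the system yields a = -6, b = -5.
So p(u) = -6u - 5.
Check: p(1) = -11. ✓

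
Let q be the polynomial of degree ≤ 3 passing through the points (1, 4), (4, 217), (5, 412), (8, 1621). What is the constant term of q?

-3

Write q(x) = ax^3 + bx^2 + cx + d. Substituting each data point gives a linear system:
  a + b + c + d = 4
  64a + 16b + 4c + d = 217
  125a + 25b + 5c + d = 412
  512a + 64b + 8c + d = 1621
Solving the system yields a = 3, b = 1, c = 3, d = -3.
So q(x) = 3x³ + x² + 3x - 3.
The constant term is -3.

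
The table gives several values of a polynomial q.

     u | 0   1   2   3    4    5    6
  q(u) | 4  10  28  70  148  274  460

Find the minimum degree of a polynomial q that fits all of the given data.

3

Forward differences of the values at u = 0, 1, 2, 3, 4, 5, 6:
  q  : 4  10  28  70  148  274  460
  Δ  : 6  18  42  78  126  186
  Δ^2: 12  24  36  48  60
  Δ^3: 12  12  12  12
  Δ^4: 0  0  0
  Δ^5: 0  0
  Δ^6: 0
The third differences are constant (12) and nonzero, while all higher differences vanish, so the minimal degree is 3.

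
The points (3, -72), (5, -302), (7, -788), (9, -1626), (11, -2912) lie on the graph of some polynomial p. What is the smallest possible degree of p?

Forward differences of the values at u = 3, 5, 7, 9, 11:
  p  : -72  -302  -788  -1626  -2912
  Δ  : -230  -486  -838  -1286
  Δ^2: -256  -352  -448
  Δ^3: -96  -96
  Δ^4: 0
The third differences are constant (-96) and nonzero, while all higher differences vanish, so the minimal degree is 3.

3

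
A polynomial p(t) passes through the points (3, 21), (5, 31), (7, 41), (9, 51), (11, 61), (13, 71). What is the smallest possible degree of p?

1

Forward differences of the values at t = 3, 5, 7, 9, 11, 13:
  p  : 21  31  41  51  61  71
  Δ  : 10  10  10  10  10
  Δ^2: 0  0  0  0
  Δ^3: 0  0  0
  Δ^4: 0  0
  Δ^5: 0
The first differences are constant (10) and nonzero, while all higher differences vanish, so the minimal degree is 1.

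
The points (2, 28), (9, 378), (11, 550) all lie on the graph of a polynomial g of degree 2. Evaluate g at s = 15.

Using the Lagrange interpolation formula with nodes 2, 9, 11:
  L_0(s) = (s - 9)(s - 11) / 63
  L_1(s) = (s - 2)(s - 11) / -14
  L_2(s) = (s - 2)(s - 9) / 18
Then g(s) = 28·L_0(s) + 378·L_1(s) + 550·L_2(s).
Expanding and collecting terms gives g(s) = 4s^2 + 6s.
Evaluating at s = 15: g(15) = 990.

990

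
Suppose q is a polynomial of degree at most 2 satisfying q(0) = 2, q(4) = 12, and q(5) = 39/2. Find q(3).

13/2

Write q(s) = as^2 + bs + c. Substituting each data point gives a linear system:
  c = 2
  16a + 4b + c = 12
  25a + 5b + c = 39/2
Solving the system yields a = 1, b = -3/2, c = 2.
So q(s) = s^2 - (3/2)s + 2.
Then q(3) = 13/2.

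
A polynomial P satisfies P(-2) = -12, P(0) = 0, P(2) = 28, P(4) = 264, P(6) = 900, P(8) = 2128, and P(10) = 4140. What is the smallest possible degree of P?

3

Forward differences of the values at u = -2, 0, 2, 4, 6, 8, 10:
  P  : -12  0  28  264  900  2128  4140
  Δ  : 12  28  236  636  1228  2012
  Δ^2: 16  208  400  592  784
  Δ^3: 192  192  192  192
  Δ^4: 0  0  0
  Δ^5: 0  0
  Δ^6: 0
The third differences are constant (192) and nonzero, while all higher differences vanish, so the minimal degree is 3.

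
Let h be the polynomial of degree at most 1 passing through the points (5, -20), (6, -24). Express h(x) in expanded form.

Using the Lagrange interpolation formula with nodes 5, 6:
  L_0(x) = (x - 6) / -1
  L_1(x) = (x - 5) / 1
Then h(x) = -20·L_0(x) - 24·L_1(x).
Expanding and collecting terms gives h(x) = -4x.
Check: h(5) = -20. ✓

h(x) = -4x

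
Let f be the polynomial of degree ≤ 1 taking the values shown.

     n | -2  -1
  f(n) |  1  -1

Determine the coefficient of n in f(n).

Write f(n) = an + b. Substituting each data point gives a linear system:
  -2a + b = 1
  -a + b = -1
Solving the system yields a = -2, b = -3.
So f(n) = -2n - 3.
The leading coefficient is -2.

-2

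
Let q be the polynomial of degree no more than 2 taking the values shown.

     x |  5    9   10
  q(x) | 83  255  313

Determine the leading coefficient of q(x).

Write q(x) = ax^2 + bx + c. Substituting each data point gives a linear system:
  25a + 5b + c = 83
  81a + 9b + c = 255
  100a + 10b + c = 313
Solving the system yields a = 3, b = 1, c = 3.
So q(x) = 3x^2 + x + 3.
The leading coefficient is 3.

3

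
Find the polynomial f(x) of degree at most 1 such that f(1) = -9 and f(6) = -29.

Using the Lagrange interpolation formula with nodes 1, 6:
  L_0(x) = (x - 6) / -5
  L_1(x) = (x - 1) / 5
Then f(x) = -9·L_0(x) - 29·L_1(x).
Expanding and collecting terms gives f(x) = -4x - 5.
Check: f(6) = -29. ✓

f(x) = -4x - 5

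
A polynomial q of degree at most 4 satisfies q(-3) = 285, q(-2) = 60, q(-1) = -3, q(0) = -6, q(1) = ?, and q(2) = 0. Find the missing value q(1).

-3

On equispaced nodes a degree-4 polynomial has vanishing fifth forward difference, so
  - q(-3) + 5·q(-2) - 10·q(-1) + 10·q(0) - 5·q(1) + q(2) = 0.
Substituting the known values and solving for q(1):
  -5·q(1) = 15
  q(1) = -3.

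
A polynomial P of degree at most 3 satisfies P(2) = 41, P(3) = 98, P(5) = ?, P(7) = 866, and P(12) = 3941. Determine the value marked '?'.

The 4 known points determine the degree-3 polynomial uniquely.
Write P(x) = ax^3 + bx^2 + cx + d. Substituting each data point gives a linear system:
  8a + 4b + 2c + d = 41
  27a + 9b + 3c + d = 98
  343a + 49b + 7c + d = 866
  1728a + 144b + 12c + d = 3941
Solving the system yields a = 2, b = 3, c = 4, d = 5.
So P(x) = 2x^3 + 3x^2 + 4x + 5.
Then P(5) = 350.

350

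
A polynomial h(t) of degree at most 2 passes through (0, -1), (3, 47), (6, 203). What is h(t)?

h(t) = 6t^2 - 2t - 1

Write h(t) = at^2 + bt + c. Substituting each data point gives a linear system:
  c = -1
  9a + 3b + c = 47
  36a + 6b + c = 203
Solving the system yields a = 6, b = -2, c = -1.
So h(t) = 6t² - 2t - 1.
Check: h(3) = 47. ✓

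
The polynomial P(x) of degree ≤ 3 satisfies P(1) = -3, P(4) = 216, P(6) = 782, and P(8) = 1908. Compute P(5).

441

Write P(x) = ax^3 + bx^2 + cx + d. Substituting each data point gives a linear system:
  a + b + c + d = -3
  64a + 16b + 4c + d = 216
  216a + 36b + 6c + d = 782
  512a + 64b + 8c + d = 1908
Solving the system yields a = 4, b = -2, c = -1, d = -4.
So P(x) = 4x³ - 2x² - x - 4.
Then P(5) = 441.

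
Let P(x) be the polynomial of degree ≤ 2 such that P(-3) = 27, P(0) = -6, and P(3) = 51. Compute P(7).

267

Forward differences of the values at x = -3, 0, 3:
  P  : 27  -6  51
  Δ  : -33  57
  Δ^2: 90
The second differences are constant, confirming degree 2.
Interpolating (Newton forward form) and evaluating at x = 7 gives P(7) = 267.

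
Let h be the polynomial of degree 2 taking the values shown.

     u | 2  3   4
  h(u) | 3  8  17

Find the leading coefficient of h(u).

Write h(u) = au^2 + bu + c. Substituting each data point gives a linear system:
  4a + 2b + c = 3
  9a + 3b + c = 8
  16a + 4b + c = 17
Solving the system yields a = 2, b = -5, c = 5.
So h(u) = 2u^2 - 5u + 5.
The leading coefficient is 2.

2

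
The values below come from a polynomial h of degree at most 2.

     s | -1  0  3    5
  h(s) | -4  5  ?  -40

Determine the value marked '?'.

The 3 known points determine the degree-2 polynomial uniquely.
Write h(s) = as^2 + bs + c. Substituting each data point gives a linear system:
  a - b + c = -4
  c = 5
  25a + 5b + c = -40
Solving the system yields a = -3, b = 6, c = 5.
So h(s) = -3s² + 6s + 5.
Then h(3) = -4.

-4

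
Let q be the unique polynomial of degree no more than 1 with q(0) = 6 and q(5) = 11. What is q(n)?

q(n) = n + 6

Write q(n) = an + b. Substituting each data point gives a linear system:
  b = 6
  5a + b = 11
Solving the system yields a = 1, b = 6.
So q(n) = n + 6.
Check: q(0) = 6. ✓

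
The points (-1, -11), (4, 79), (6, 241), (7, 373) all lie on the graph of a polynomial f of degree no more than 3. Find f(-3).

-47

Write f(t) = at^3 + bt^2 + ct + d. Substituting each data point gives a linear system:
  -a + b - c + d = -11
  64a + 16b + 4c + d = 79
  216a + 36b + 6c + d = 241
  343a + 49b + 7c + d = 373
Solving the system yields a = 1, b = 0, c = 5, d = -5.
So f(t) = t^3 + 5t - 5.
Then f(-3) = -47.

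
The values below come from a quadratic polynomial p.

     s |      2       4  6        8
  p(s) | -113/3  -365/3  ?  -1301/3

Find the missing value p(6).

-761/3

The 3 known points determine the degree-2 polynomial uniquely.
Write p(s) = as^2 + bs + c. Substituting each data point gives a linear system:
  4a + 2b + c = -113/3
  16a + 4b + c = -365/3
  64a + 8b + c = -1301/3
Solving the system yields a = -6, b = -6, c = -5/3.
So p(s) = -6s^2 - 6s - 5/3.
Then p(6) = -761/3.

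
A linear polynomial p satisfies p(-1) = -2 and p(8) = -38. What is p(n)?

p(n) = -4n - 6

Write p(n) = an + b. Substituting each data point gives a linear system:
  -a + b = -2
  8a + b = -38
Solving the system yields a = -4, b = -6.
So p(n) = -4n - 6.
Check: p(-1) = -2. ✓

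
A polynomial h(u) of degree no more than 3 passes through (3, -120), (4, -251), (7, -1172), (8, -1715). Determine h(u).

Using the Lagrange interpolation formula with nodes 3, 4, 7, 8:
  L_0(u) = (u - 4)(u - 7)(u - 8) / -20
  L_1(u) = (u - 3)(u - 7)(u - 8) / 12
  L_2(u) = (u - 3)(u - 4)(u - 8) / -12
  L_3(u) = (u - 3)(u - 4)(u - 7) / 20
Then h(u) = -120·L_0(u) - 251·L_1(u) - 1172·L_2(u) - 1715·L_3(u).
Expanding and collecting terms gives h(u) = -3u^3 - 2u^2 - 6u - 3.
Check: h(7) = -1172. ✓

h(u) = -3u^3 - 2u^2 - 6u - 3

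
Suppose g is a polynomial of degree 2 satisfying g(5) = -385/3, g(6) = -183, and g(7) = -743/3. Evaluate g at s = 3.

Write g(s) = as^2 + bs + c. Substituting each data point gives a linear system:
  25a + 5b + c = -385/3
  36a + 6b + c = -183
  49a + 7b + c = -743/3
Solving the system yields a = -5, b = 1/3, c = -5.
So g(s) = -5s^2 + (1/3)s - 5.
Then g(3) = -49.

-49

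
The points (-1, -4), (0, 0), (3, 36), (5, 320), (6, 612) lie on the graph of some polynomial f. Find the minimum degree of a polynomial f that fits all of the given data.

Divided differences on the nodes -1, 0, 3, 5, 6:
  order 0: -4  0  36  320  612
  order 1: 4  12  142  292
  order 2: 2  26  50
  order 3: 4  4
  order 4: 0
The order-3 divided differences are all 4 (nonzero) and every higher order vanishes, so the data lies on a polynomial of degree exactly 3.

3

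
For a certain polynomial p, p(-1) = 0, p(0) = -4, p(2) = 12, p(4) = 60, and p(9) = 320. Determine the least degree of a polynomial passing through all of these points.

2

Divided differences on the nodes -1, 0, 2, 4, 9:
  order 0: 0  -4  12  60  320
  order 1: -4  8  24  52
  order 2: 4  4  4
  order 3: 0  0
  order 4: 0
The order-2 divided differences are all 4 (nonzero) and every higher order vanishes, so the data lies on a polynomial of degree exactly 2.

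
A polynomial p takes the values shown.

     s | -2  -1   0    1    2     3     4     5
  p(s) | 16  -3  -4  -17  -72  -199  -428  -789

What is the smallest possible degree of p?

3

Forward differences of the values at s = -2, -1, 0, 1, 2, 3, 4, 5:
  p  : 16  -3  -4  -17  -72  -199  -428  -789
  Δ  : -19  -1  -13  -55  -127  -229  -361
  Δ^2: 18  -12  -42  -72  -102  -132
  Δ^3: -30  -30  -30  -30  -30
  Δ^4: 0  0  0  0
  Δ^5: 0  0  0
  Δ^6: 0  0
  Δ^7: 0
The third differences are constant (-30) and nonzero, while all higher differences vanish, so the minimal degree is 3.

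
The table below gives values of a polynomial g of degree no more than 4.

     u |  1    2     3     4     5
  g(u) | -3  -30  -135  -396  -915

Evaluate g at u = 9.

Forward differences of the values at u = 1, 2, 3, 4, 5:
  g  : -3  -30  -135  -396  -915
  Δ  : -27  -105  -261  -519
  Δ^2: -78  -156  -258
  Δ^3: -78  -102
  Δ^4: -24
The fourth differences are constant, confirming degree 4.
Interpolating (Newton forward form) and evaluating at u = 9 gives g(9) = -8451.

-8451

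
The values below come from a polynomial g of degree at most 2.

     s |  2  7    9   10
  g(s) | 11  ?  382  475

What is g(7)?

226

The 3 known points determine the degree-2 polynomial uniquely.
Write g(s) = as^2 + bs + c. Substituting each data point gives a linear system:
  4a + 2b + c = 11
  81a + 9b + c = 382
  100a + 10b + c = 475
Solving the system yields a = 5, b = -2, c = -5.
So g(s) = 5s^2 - 2s - 5.
Then g(7) = 226.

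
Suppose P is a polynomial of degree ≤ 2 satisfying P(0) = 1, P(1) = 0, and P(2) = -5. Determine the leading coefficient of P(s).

-2

Write P(s) = as^2 + bs + c. Substituting each data point gives a linear system:
  c = 1
  a + b + c = 0
  4a + 2b + c = -5
Solving the system yields a = -2, b = 1, c = 1.
So P(s) = -2s^2 + s + 1.
The leading coefficient is -2.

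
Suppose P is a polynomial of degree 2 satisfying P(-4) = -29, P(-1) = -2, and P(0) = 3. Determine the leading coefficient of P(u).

-1

Write P(u) = au^2 + bu + c. Substituting each data point gives a linear system:
  16a - 4b + c = -29
  a - b + c = -2
  c = 3
Solving the system yields a = -1, b = 4, c = 3.
So P(u) = -u^2 + 4u + 3.
The leading coefficient is -1.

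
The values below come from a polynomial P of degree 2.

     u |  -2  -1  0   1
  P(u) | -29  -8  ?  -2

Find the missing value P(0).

The 3 known points determine the degree-2 polynomial uniquely.
Write P(u) = au^2 + bu + c. Substituting each data point gives a linear system:
  4a - 2b + c = -29
  a - b + c = -8
  a + b + c = -2
Solving the system yields a = -6, b = 3, c = 1.
So P(u) = -6u^2 + 3u + 1.
Then P(0) = 1.

1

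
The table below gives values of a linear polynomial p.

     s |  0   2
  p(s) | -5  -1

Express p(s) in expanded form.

p(s) = 2s - 5

Using the Lagrange interpolation formula with nodes 0, 2:
  L_0(s) = (s - 2) / -2
  L_1(s) = s / 2
Then p(s) = -5·L_0(s) - 1·L_1(s).
Expanding and collecting terms gives p(s) = 2s - 5.
Check: p(0) = -5. ✓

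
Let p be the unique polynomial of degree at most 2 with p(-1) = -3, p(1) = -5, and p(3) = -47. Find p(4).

Forward differences of the values at u = -1, 1, 3:
  p  : -3  -5  -47
  Δ  : -2  -42
  Δ^2: -40
The second differences are constant, confirming degree 2.
Interpolating (Newton forward form) and evaluating at u = 4 gives p(4) = -83.

-83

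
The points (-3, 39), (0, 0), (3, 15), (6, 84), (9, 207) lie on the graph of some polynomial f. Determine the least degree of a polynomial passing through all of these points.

2

Forward differences of the values at n = -3, 0, 3, 6, 9:
  f  : 39  0  15  84  207
  Δ  : -39  15  69  123
  Δ^2: 54  54  54
  Δ^3: 0  0
  Δ^4: 0
The second differences are constant (54) and nonzero, while all higher differences vanish, so the minimal degree is 2.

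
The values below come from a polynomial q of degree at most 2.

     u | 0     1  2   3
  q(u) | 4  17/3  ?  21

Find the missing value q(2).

On equispaced nodes a degree-2 polynomial has vanishing third forward difference, so
  - q(0) + 3·q(1) - 3·q(2) + q(3) = 0.
Substituting the known values and solving for q(2):
  -3·q(2) = -34
  q(2) = 34/3.

34/3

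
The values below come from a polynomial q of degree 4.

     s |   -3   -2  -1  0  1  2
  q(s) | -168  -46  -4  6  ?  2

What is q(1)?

On equispaced nodes a degree-4 polynomial has vanishing fifth forward difference, so
  - q(-3) + 5·q(-2) - 10·q(-1) + 10·q(0) - 5·q(1) + q(2) = 0.
Substituting the known values and solving for q(1):
  -5·q(1) = -40
  q(1) = 8.

8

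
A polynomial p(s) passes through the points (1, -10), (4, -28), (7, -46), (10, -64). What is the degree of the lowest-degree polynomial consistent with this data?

1

Forward differences of the values at s = 1, 4, 7, 10:
  p  : -10  -28  -46  -64
  Δ  : -18  -18  -18
  Δ^2: 0  0
  Δ^3: 0
The first differences are constant (-18) and nonzero, while all higher differences vanish, so the minimal degree is 1.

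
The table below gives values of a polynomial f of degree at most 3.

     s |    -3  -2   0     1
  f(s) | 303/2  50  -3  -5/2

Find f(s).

Write f(s) = as^3 + bs^2 + cs + d. Substituting each data point gives a linear system:
  -27a + 9b - 3c + d = 303/2
  -8a + 4b - 2c + d = 50
  d = -3
  a + b + c + d = -5/2
Solving the system yields a = -4, b = 5, c = -1/2, d = -3.
So f(s) = -4s^3 + 5s^2 - (1/2)s - 3.
Check: f(1) = -5/2. ✓

f(s) = -4s^3 + 5s^2 - (1/2)s - 3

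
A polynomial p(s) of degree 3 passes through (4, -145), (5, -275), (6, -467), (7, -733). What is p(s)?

Using the Lagrange interpolation formula with nodes 4, 5, 6, 7:
  L_0(s) = (s - 5)(s - 6)(s - 7) / -6
  L_1(s) = (s - 4)(s - 6)(s - 7) / 2
  L_2(s) = (s - 4)(s - 5)(s - 7) / -2
  L_3(s) = (s - 4)(s - 5)(s - 6) / 6
Then p(s) = -145·L_0(s) - 275·L_1(s) - 467·L_2(s) - 733·L_3(s).
Expanding and collecting terms gives p(s) = -2s^3 - s^2 + s - 5.
Check: p(4) = -145. ✓

p(s) = -2s^3 - s^2 + s - 5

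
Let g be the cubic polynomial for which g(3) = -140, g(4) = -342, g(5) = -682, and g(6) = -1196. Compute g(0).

-2

Forward differences of the values at x = 3, 4, 5, 6:
  g  : -140  -342  -682  -1196
  Δ  : -202  -340  -514
  Δ^2: -138  -174
  Δ^3: -36
The third differences are constant, confirming degree 3.
Interpolating (Newton forward form) and evaluating at x = 0 gives g(0) = -2.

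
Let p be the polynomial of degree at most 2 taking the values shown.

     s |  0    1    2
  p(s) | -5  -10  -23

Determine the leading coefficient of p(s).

-4

Write p(s) = as^2 + bs + c. Substituting each data point gives a linear system:
  c = -5
  a + b + c = -10
  4a + 2b + c = -23
Solving the system yields a = -4, b = -1, c = -5.
So p(s) = -4s^2 - s - 5.
The leading coefficient is -4.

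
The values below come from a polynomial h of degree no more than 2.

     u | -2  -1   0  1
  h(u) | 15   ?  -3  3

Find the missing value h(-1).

1

On equispaced nodes a degree-2 polynomial has vanishing third forward difference, so
  - h(-2) + 3·h(-1) - 3·h(0) + h(1) = 0.
Substituting the known values and solving for h(-1):
  3·h(-1) = 3
  h(-1) = 1.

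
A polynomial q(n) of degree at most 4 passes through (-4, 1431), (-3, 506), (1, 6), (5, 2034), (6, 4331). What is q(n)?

q(n) = 4n^4 - 5n^3 + 6n^2 + 2n - 1

Write q(n) = an^4 + bn^3 + cn^2 + dn + e. Substituting each data point gives a linear system:
  256a - 64b + 16c - 4d + e = 1431
  81a - 27b + 9c - 3d + e = 506
  a + b + c + d + e = 6
  625a + 125b + 25c + 5d + e = 2034
  1296a + 216b + 36c + 6d + e = 4331
Solving the system yields a = 4, b = -5, c = 6, d = 2, e = -1.
So q(n) = 4n^4 - 5n^3 + 6n^2 + 2n - 1.
Check: q(-3) = 506. ✓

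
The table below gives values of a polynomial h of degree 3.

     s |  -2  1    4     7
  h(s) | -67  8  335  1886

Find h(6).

Using the Lagrange interpolation formula with nodes -2, 1, 4, 7:
  L_0(s) = (s - 1)(s - 4)(s - 7) / -162
  L_1(s) = (s + 2)(s - 4)(s - 7) / 54
  L_2(s) = (s + 2)(s - 1)(s - 7) / -54
  L_3(s) = (s + 2)(s - 1)(s - 4) / 162
Then h(s) = -67·L_0(s) + 8·L_1(s) + 335·L_2(s) + 1886·L_3(s).
Expanding and collecting terms gives h(s) = 6s^3 - 4s^2 + 3s + 3.
Evaluating at s = 6: h(6) = 1173.

1173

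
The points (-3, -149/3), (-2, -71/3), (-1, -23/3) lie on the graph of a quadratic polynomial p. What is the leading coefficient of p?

-5

Write p(s) = as^2 + bs + c. Substituting each data point gives a linear system:
  9a - 3b + c = -149/3
  4a - 2b + c = -71/3
  a - b + c = -23/3
Solving the system yields a = -5, b = 1, c = -5/3.
So p(s) = -5s^2 + s - 5/3.
The leading coefficient is -5.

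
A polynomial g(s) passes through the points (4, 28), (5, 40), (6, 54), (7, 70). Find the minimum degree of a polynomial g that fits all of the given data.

2

Forward differences of the values at s = 4, 5, 6, 7:
  g  : 28  40  54  70
  Δ  : 12  14  16
  Δ^2: 2  2
  Δ^3: 0
The second differences are constant (2) and nonzero, while all higher differences vanish, so the minimal degree is 2.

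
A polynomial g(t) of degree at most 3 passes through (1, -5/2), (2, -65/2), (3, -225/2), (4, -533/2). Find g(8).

-4205/2

Write g(t) = at^3 + bt^2 + ct + d. Substituting each data point gives a linear system:
  a + b + c + d = -5/2
  8a + 4b + 2c + d = -65/2
  27a + 9b + 3c + d = -225/2
  64a + 16b + 4c + d = -533/2
Solving the system yields a = -4, b = -1, c = 1, d = 3/2.
So g(t) = -4t^3 - t^2 + t + 3/2.
Then g(8) = -4205/2.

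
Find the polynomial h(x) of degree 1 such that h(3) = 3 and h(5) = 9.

h(x) = 3x - 6

Write h(x) = ax + b. Substituting each data point gives a linear system:
  3a + b = 3
  5a + b = 9
Solving the system yields a = 3, b = -6.
So h(x) = 3x - 6.
Check: h(3) = 3. ✓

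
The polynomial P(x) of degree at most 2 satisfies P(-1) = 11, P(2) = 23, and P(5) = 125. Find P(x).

Write P(x) = ax^2 + bx + c. Substituting each data point gives a linear system:
  a - b + c = 11
  4a + 2b + c = 23
  25a + 5b + c = 125
Solving the system yields a = 5, b = -1, c = 5.
So P(x) = 5x² - x + 5.
Check: P(2) = 23. ✓

P(x) = 5x^2 - x + 5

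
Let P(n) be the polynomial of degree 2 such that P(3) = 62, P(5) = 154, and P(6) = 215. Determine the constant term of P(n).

-1

Write P(n) = an^2 + bn + c. Substituting each data point gives a linear system:
  9a + 3b + c = 62
  25a + 5b + c = 154
  36a + 6b + c = 215
Solving the system yields a = 5, b = 6, c = -1.
So P(n) = 5n² + 6n - 1.
The constant term is -1.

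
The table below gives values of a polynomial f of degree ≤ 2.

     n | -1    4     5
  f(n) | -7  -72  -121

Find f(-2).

-30

Write f(n) = an^2 + bn + c. Substituting each data point gives a linear system:
  a - b + c = -7
  16a + 4b + c = -72
  25a + 5b + c = -121
Solving the system yields a = -6, b = 5, c = 4.
So f(n) = -6n² + 5n + 4.
Then f(-2) = -30.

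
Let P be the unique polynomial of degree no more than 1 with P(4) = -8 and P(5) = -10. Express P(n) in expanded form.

Using the Lagrange interpolation formula with nodes 4, 5:
  L_0(n) = (n - 5) / -1
  L_1(n) = (n - 4) / 1
Then P(n) = -8·L_0(n) - 10·L_1(n).
Expanding and collecting terms gives P(n) = -2n.
Check: P(5) = -10. ✓

P(n) = -2n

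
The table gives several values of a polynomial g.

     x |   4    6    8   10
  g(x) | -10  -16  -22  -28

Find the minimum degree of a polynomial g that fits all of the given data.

1

Forward differences of the values at x = 4, 6, 8, 10:
  g  : -10  -16  -22  -28
  Δ  : -6  -6  -6
  Δ^2: 0  0
  Δ^3: 0
The first differences are constant (-6) and nonzero, while all higher differences vanish, so the minimal degree is 1.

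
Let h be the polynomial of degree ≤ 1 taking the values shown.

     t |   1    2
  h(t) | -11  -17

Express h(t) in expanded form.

h(t) = -6t - 5

Using the Lagrange interpolation formula with nodes 1, 2:
  L_0(t) = (t - 2) / -1
  L_1(t) = (t - 1) / 1
Then h(t) = -11·L_0(t) - 17·L_1(t).
Expanding and collecting terms gives h(t) = -6t - 5.
Check: h(1) = -11. ✓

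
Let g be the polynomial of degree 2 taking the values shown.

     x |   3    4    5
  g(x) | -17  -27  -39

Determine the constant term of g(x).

1

Write g(x) = ax^2 + bx + c. Substituting each data point gives a linear system:
  9a + 3b + c = -17
  16a + 4b + c = -27
  25a + 5b + c = -39
Solving the system yields a = -1, b = -3, c = 1.
So g(x) = -x^2 - 3x + 1.
The constant term is 1.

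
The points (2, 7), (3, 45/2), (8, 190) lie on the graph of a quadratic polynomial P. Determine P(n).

Using the Lagrange interpolation formula with nodes 2, 3, 8:
  L_0(n) = (n - 3)(n - 8) / 6
  L_1(n) = (n - 2)(n - 8) / -5
  L_2(n) = (n - 2)(n - 3) / 30
Then P(n) = 7·L_0(n) + 45/2·L_1(n) + 190·L_2(n).
Expanding and collecting terms gives P(n) = 3n^2 + (1/2)n - 6.
Check: P(3) = 45/2. ✓

P(n) = 3n^2 + (1/2)n - 6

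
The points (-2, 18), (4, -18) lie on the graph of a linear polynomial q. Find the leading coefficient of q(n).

Write q(n) = an + b. Substituting each data point gives a linear system:
  -2a + b = 18
  4a + b = -18
Solving the system yields a = -6, b = 6.
So q(n) = -6n + 6.
The leading coefficient is -6.

-6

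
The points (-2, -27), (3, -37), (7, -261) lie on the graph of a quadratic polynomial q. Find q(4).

-75

Write q(s) = as^2 + bs + c. Substituting each data point gives a linear system:
  4a - 2b + c = -27
  9a + 3b + c = -37
  49a + 7b + c = -261
Solving the system yields a = -6, b = 4, c = 5.
So q(s) = -6s^2 + 4s + 5.
Then q(4) = -75.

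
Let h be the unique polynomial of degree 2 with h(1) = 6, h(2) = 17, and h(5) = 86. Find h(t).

Write h(t) = at^2 + bt + c. Substituting each data point gives a linear system:
  a + b + c = 6
  4a + 2b + c = 17
  25a + 5b + c = 86
Solving the system yields a = 3, b = 2, c = 1.
So h(t) = 3t² + 2t + 1.
Check: h(2) = 17. ✓

h(t) = 3t^2 + 2t + 1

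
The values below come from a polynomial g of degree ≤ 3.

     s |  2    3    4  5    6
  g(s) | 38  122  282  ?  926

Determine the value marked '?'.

542

On equispaced nodes a degree-3 polynomial has vanishing fourth forward difference, so
  g(2) - 4·g(3) + 6·g(4) - 4·g(5) + g(6) = 0.
Substituting the known values and solving for g(5):
  -4·g(5) = -2168
  g(5) = 542.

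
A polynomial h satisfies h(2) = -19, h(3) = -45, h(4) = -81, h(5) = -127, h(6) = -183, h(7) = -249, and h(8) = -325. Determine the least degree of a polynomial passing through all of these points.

Forward differences of the values at n = 2, 3, 4, 5, 6, 7, 8:
  h  : -19  -45  -81  -127  -183  -249  -325
  Δ  : -26  -36  -46  -56  -66  -76
  Δ^2: -10  -10  -10  -10  -10
  Δ^3: 0  0  0  0
  Δ^4: 0  0  0
  Δ^5: 0  0
  Δ^6: 0
The second differences are constant (-10) and nonzero, while all higher differences vanish, so the minimal degree is 2.

2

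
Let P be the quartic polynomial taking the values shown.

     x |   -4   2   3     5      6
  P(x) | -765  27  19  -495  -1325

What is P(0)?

Using the Lagrange interpolation formula with nodes -4, 2, 3, 5, 6:
  L_0(x) = (x - 2)(x - 3)(x - 5)(x - 6) / 3780
  L_1(x) = (x + 4)(x - 3)(x - 5)(x - 6) / -72
  L_2(x) = (x + 4)(x - 2)(x - 5)(x - 6) / 42
  L_3(x) = (x + 4)(x - 2)(x - 3)(x - 6) / -54
  L_4(x) = (x + 4)(x - 2)(x - 3)(x - 5) / 120
Then P(x) = -765·L_0(x) + 27·L_1(x) + 19·L_2(x) - 495·L_3(x) - 1325·L_4(x).
Expanding and collecting terms gives P(x) = -2x^4 + 5x^3 + 5x^2 + 2x - 5.
Evaluating at x = 0: P(0) = -5.

-5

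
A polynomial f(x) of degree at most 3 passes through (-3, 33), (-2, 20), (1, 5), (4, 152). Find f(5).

265

Write f(x) = ax^3 + bx^2 + cx + d. Substituting each data point gives a linear system:
  -27a + 9b - 3c + d = 33
  -8a + 4b - 2c + d = 20
  a + b + c + d = 5
  64a + 16b + 4c + d = 152
Solving the system yields a = 1, b = 6, c = -2, d = 0.
So f(x) = x^3 + 6x^2 - 2x.
Then f(5) = 265.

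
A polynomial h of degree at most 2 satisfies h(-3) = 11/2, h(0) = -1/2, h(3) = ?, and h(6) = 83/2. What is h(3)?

23/2

On equispaced nodes a degree-2 polynomial has vanishing third forward difference, so
  - h(-3) + 3·h(0) - 3·h(3) + h(6) = 0.
Substituting the known values and solving for h(3):
  -3·h(3) = -69/2
  h(3) = 23/2.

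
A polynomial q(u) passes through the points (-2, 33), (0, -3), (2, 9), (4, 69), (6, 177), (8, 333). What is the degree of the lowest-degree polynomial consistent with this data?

Forward differences of the values at u = -2, 0, 2, 4, 6, 8:
  q  : 33  -3  9  69  177  333
  Δ  : -36  12  60  108  156
  Δ^2: 48  48  48  48
  Δ^3: 0  0  0
  Δ^4: 0  0
  Δ^5: 0
The second differences are constant (48) and nonzero, while all higher differences vanish, so the minimal degree is 2.

2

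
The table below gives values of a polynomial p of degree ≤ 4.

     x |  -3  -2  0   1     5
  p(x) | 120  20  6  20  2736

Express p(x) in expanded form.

p(x) = 3x^4 + 6x^3 + 4x^2 + x + 6

Write p(x) = ax^4 + bx^3 + cx^2 + dx + e. Substituting each data point gives a linear system:
  81a - 27b + 9c - 3d + e = 120
  16a - 8b + 4c - 2d + e = 20
  e = 6
  a + b + c + d + e = 20
  625a + 125b + 25c + 5d + e = 2736
Solving the system yields a = 3, b = 6, c = 4, d = 1, e = 6.
So p(x) = 3x^4 + 6x^3 + 4x^2 + x + 6.
Check: p(1) = 20. ✓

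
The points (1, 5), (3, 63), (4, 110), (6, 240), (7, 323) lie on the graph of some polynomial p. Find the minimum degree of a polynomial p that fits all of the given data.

2

Divided differences on the nodes 1, 3, 4, 6, 7:
  order 0: 5  63  110  240  323
  order 1: 29  47  65  83
  order 2: 6  6  6
  order 3: 0  0
  order 4: 0
The order-2 divided differences are all 6 (nonzero) and every higher order vanishes, so the data lies on a polynomial of degree exactly 2.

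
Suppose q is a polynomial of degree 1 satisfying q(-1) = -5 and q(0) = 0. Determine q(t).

q(t) = 5t

Using the Lagrange interpolation formula with nodes -1, 0:
  L_0(t) = t / -1
  L_1(t) = (t + 1) / 1
Then q(t) = -5·L_0(t) + 0·L_1(t).
Expanding and collecting terms gives q(t) = 5t.
Check: q(0) = 0. ✓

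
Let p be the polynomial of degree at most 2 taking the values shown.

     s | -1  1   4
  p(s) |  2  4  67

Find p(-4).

59

Write p(s) = as^2 + bs + c. Substituting each data point gives a linear system:
  a - b + c = 2
  a + b + c = 4
  16a + 4b + c = 67
Solving the system yields a = 4, b = 1, c = -1.
So p(s) = 4s² + s - 1.
Then p(-4) = 59.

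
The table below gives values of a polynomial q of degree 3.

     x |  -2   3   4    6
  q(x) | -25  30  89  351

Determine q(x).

q(x) = 2x^3 - 2x^2 - x - 3

Write q(x) = ax^3 + bx^2 + cx + d. Substituting each data point gives a linear system:
  -8a + 4b - 2c + d = -25
  27a + 9b + 3c + d = 30
  64a + 16b + 4c + d = 89
  216a + 36b + 6c + d = 351
Solving the system yields a = 2, b = -2, c = -1, d = -3.
So q(x) = 2x^3 - 2x^2 - x - 3.
Check: q(3) = 30. ✓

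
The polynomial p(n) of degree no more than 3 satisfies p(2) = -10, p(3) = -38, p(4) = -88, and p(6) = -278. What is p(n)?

Write p(n) = an^3 + bn^2 + cn + d. Substituting each data point gives a linear system:
  8a + 4b + 2c + d = -10
  27a + 9b + 3c + d = -38
  64a + 16b + 4c + d = -88
  216a + 36b + 6c + d = -278
Solving the system yields a = -1, b = -2, c = 1, d = 4.
So p(n) = -n^3 - 2n^2 + n + 4.
Check: p(3) = -38. ✓

p(n) = -n^3 - 2n^2 + n + 4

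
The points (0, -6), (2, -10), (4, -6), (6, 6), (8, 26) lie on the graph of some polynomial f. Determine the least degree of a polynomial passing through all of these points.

Forward differences of the values at t = 0, 2, 4, 6, 8:
  f  : -6  -10  -6  6  26
  Δ  : -4  4  12  20
  Δ^2: 8  8  8
  Δ^3: 0  0
  Δ^4: 0
The second differences are constant (8) and nonzero, while all higher differences vanish, so the minimal degree is 2.

2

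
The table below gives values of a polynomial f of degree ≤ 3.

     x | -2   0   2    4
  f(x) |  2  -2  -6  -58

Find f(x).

f(x) = -x^3 + 2x - 2

Using the Lagrange interpolation formula with nodes -2, 0, 2, 4:
  L_0(x) = x(x - 2)(x - 4) / -48
  L_1(x) = (x + 2)(x - 2)(x - 4) / 16
  L_2(x) = (x + 2)x(x - 4) / -16
  L_3(x) = (x + 2)x(x - 2) / 48
Then f(x) = 2·L_0(x) - 2·L_1(x) - 6·L_2(x) - 58·L_3(x).
Expanding and collecting terms gives f(x) = -x³ + 2x - 2.
Check: f(-2) = 2. ✓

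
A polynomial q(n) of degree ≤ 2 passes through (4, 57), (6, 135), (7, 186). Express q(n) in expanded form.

Write q(n) = an^2 + bn + c. Substituting each data point gives a linear system:
  16a + 4b + c = 57
  36a + 6b + c = 135
  49a + 7b + c = 186
Solving the system yields a = 4, b = -1, c = -3.
So q(n) = 4n² - n - 3.
Check: q(4) = 57. ✓

q(n) = 4n^2 - n - 3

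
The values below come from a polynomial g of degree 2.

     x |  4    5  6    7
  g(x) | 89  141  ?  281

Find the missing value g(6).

205

The 3 known points determine the degree-2 polynomial uniquely.
Write g(x) = ax^2 + bx + c. Substituting each data point gives a linear system:
  16a + 4b + c = 89
  25a + 5b + c = 141
  49a + 7b + c = 281
Solving the system yields a = 6, b = -2, c = 1.
So g(x) = 6x² - 2x + 1.
Then g(6) = 205.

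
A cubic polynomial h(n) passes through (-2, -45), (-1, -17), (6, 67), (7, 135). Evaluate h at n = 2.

-5

Write h(n) = an^3 + bn^2 + cn + d. Substituting each data point gives a linear system:
  -8a + 4b - 2c + d = -45
  -a + b - c + d = -17
  216a + 36b + 6c + d = 67
  343a + 49b + 7c + d = 135
Solving the system yields a = 1, b = -5, c = 6, d = -5.
So h(n) = n^3 - 5n^2 + 6n - 5.
Then h(2) = -5.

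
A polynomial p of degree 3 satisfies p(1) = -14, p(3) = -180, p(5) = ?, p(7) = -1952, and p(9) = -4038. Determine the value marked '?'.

The 4 known points determine the degree-3 polynomial uniquely.
Write p(s) = as^3 + bs^2 + cs + d. Substituting each data point gives a linear system:
  a + b + c + d = -14
  27a + 9b + 3c + d = -180
  343a + 49b + 7c + d = -1952
  729a + 81b + 9c + d = -4038
Solving the system yields a = -5, b = -5, c = 2, d = -6.
So p(s) = -5s^3 - 5s^2 + 2s - 6.
Then p(5) = -746.

-746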